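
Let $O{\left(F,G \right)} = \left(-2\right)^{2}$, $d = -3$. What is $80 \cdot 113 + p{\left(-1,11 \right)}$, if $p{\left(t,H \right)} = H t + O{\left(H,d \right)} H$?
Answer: $9073$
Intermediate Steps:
$O{\left(F,G \right)} = 4$
$p{\left(t,H \right)} = 4 H + H t$ ($p{\left(t,H \right)} = H t + 4 H = 4 H + H t$)
$80 \cdot 113 + p{\left(-1,11 \right)} = 80 \cdot 113 + 11 \left(4 - 1\right) = 9040 + 11 \cdot 3 = 9040 + 33 = 9073$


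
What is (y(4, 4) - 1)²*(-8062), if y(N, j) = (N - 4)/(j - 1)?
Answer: -8062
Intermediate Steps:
y(N, j) = (-4 + N)/(-1 + j)
(y(4, 4) - 1)²*(-8062) = ((-4 + 4)/(-1 + 4) - 1)²*(-8062) = (0/3 - 1)²*(-8062) = ((⅓)*0 - 1)²*(-8062) = (0 - 1)²*(-8062) = (-1)²*(-8062) = 1*(-8062) = -8062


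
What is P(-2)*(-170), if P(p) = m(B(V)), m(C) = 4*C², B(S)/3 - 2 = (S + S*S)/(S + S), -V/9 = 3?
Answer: -740520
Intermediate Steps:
V = -27 (V = -9*3 = -27)
B(S) = 6 + 3*(S + S²)/(2*S) (B(S) = 6 + 3*((S + S*S)/(S + S)) = 6 + 3*((S + S²)/((2*S))) = 6 + 3*((S + S²)*(1/(2*S))) = 6 + 3*((S + S²)/(2*S)) = 6 + 3*(S + S²)/(2*S))
P(p) = 4356 (P(p) = 4*(15/2 + (3/2)*(-27))² = 4*(15/2 - 81/2)² = 4*(-33)² = 4*1089 = 4356)
P(-2)*(-170) = 4356*(-170) = -740520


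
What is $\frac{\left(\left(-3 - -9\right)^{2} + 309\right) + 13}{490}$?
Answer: $\frac{179}{245} \approx 0.73061$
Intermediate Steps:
$\frac{\left(\left(-3 - -9\right)^{2} + 309\right) + 13}{490} = \left(\left(\left(-3 + 9\right)^{2} + 309\right) + 13\right) \frac{1}{490} = \left(\left(6^{2} + 309\right) + 13\right) \frac{1}{490} = \left(\left(36 + 309\right) + 13\right) \frac{1}{490} = \left(345 + 13\right) \frac{1}{490} = 358 \cdot \frac{1}{490} = \frac{179}{245}$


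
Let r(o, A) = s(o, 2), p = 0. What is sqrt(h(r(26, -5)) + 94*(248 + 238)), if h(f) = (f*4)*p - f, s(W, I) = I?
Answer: sqrt(45682) ≈ 213.73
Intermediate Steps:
r(o, A) = 2
h(f) = -f (h(f) = (f*4)*0 - f = (4*f)*0 - f = 0 - f = -f)
sqrt(h(r(26, -5)) + 94*(248 + 238)) = sqrt(-1*2 + 94*(248 + 238)) = sqrt(-2 + 94*486) = sqrt(-2 + 45684) = sqrt(45682)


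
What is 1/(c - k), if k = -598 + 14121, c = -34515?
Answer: -1/48038 ≈ -2.0817e-5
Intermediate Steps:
k = 13523
1/(c - k) = 1/(-34515 - 1*13523) = 1/(-34515 - 13523) = 1/(-48038) = -1/48038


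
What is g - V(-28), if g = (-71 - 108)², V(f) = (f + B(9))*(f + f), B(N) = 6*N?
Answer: 33497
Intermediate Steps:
V(f) = 2*f*(54 + f) (V(f) = (f + 6*9)*(f + f) = (f + 54)*(2*f) = (54 + f)*(2*f) = 2*f*(54 + f))
g = 32041 (g = (-179)² = 32041)
g - V(-28) = 32041 - 2*(-28)*(54 - 28) = 32041 - 2*(-28)*26 = 32041 - 1*(-1456) = 32041 + 1456 = 33497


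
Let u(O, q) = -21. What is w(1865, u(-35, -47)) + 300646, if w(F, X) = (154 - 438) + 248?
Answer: 300610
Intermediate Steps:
w(F, X) = -36 (w(F, X) = -284 + 248 = -36)
w(1865, u(-35, -47)) + 300646 = -36 + 300646 = 300610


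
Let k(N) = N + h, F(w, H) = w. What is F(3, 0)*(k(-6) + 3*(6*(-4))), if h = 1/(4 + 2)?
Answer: -467/2 ≈ -233.50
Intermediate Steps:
h = ⅙ (h = 1/6 = ⅙ ≈ 0.16667)
k(N) = ⅙ + N (k(N) = N + ⅙ = ⅙ + N)
F(3, 0)*(k(-6) + 3*(6*(-4))) = 3*((⅙ - 6) + 3*(6*(-4))) = 3*(-35/6 + 3*(-24)) = 3*(-35/6 - 72) = 3*(-467/6) = -467/2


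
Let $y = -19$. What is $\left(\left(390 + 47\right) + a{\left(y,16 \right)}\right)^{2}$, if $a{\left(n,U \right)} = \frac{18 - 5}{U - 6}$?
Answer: $\frac{19210689}{100} \approx 1.9211 \cdot 10^{5}$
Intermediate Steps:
$a{\left(n,U \right)} = \frac{13}{-6 + U}$
$\left(\left(390 + 47\right) + a{\left(y,16 \right)}\right)^{2} = \left(\left(390 + 47\right) + \frac{13}{-6 + 16}\right)^{2} = \left(437 + \frac{13}{10}\right)^{2} = \left(\frac{4383}{10}\right)^{2} = \frac{19210689}{100}$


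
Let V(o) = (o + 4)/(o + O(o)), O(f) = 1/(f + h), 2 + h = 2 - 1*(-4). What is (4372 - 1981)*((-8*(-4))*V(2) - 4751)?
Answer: -144920901/13 ≈ -1.1148e+7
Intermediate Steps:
h = 4 (h = -2 + (2 - 1*(-4)) = -2 + (2 + 4) = -2 + 6 = 4)
O(f) = 1/(4 + f) (O(f) = 1/(f + 4) = 1/(4 + f))
V(o) = (4 + o)/(o + 1/(4 + o)) (V(o) = (o + 4)/(o + 1/(4 + o)) = (4 + o)/(o + 1/(4 + o)))
(4372 - 1981)*((-8*(-4))*V(2) - 4751) = (4372 - 1981)*((-8*(-4))*((4 + 2)²/(1 + 2*(4 + 2))) - 4751) = 2391*(32*(6²/(1 + 2*6)) - 4751) = 2391*(32*(36/(1 + 12)) - 4751) = 2391*(32*(36/13) - 4751) = 2391*(1152/13 - 4751) = 2391*(-60611/13) = -144920901/13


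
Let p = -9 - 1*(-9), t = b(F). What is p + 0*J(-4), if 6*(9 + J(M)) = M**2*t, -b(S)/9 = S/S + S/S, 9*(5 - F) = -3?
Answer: 0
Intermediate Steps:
F = 16/3 (F = 5 - 1/9*(-3) = 5 + 1/3 = 16/3 ≈ 5.3333)
b(S) = -18 (b(S) = -9*(S/S + S/S) = -9*(1 + 1) = -9*2 = -18)
t = -18
J(M) = -9 - 3*M**2 (J(M) = -9 + (M**2*(-18))/6 = -9 + (-18*M**2)/6 = -9 - 3*M**2)
p = 0 (p = -9 + 9 = 0)
p + 0*J(-4) = 0 + 0*(-9 - 3*(-4)**2) = 0 + 0*(-9 - 3*16) = 0 + 0*(-9 - 48) = 0 + 0*(-57) = 0 + 0 = 0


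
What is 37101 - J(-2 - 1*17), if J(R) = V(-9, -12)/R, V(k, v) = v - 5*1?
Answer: 704902/19 ≈ 37100.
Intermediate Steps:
V(k, v) = -5 + v (V(k, v) = v - 5 = -5 + v)
J(R) = -17/R (J(R) = (-5 - 12)/R = -17/R)
37101 - J(-2 - 1*17) = 37101 - (-17)/(-2 - 1*17) = 37101 - (-17)/(-2 - 17) = 37101 - (-17)/(-19) = 37101 - (-17)*(-1)/19 = 37101 - 1*17/19 = 37101 - 17/19 = 704902/19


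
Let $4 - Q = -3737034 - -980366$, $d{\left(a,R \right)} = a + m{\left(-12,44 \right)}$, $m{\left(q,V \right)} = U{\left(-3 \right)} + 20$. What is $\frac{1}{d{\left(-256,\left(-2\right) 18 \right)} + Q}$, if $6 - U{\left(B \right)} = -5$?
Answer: $\frac{1}{2756447} \approx 3.6279 \cdot 10^{-7}$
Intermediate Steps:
$U{\left(B \right)} = 11$ ($U{\left(B \right)} = 6 - -5 = 6 + 5 = 11$)
$m{\left(q,V \right)} = 31$ ($m{\left(q,V \right)} = 11 + 20 = 31$)
$d{\left(a,R \right)} = 31 + a$ ($d{\left(a,R \right)} = a + 31 = 31 + a$)
$Q = 2756672$ ($Q = 4 - \left(-3737034 - -980366\right) = 4 - \left(-3737034 + 980366\right) = 4 - -2756668 = 4 + 2756668 = 2756672$)
$\frac{1}{d{\left(-256,\left(-2\right) 18 \right)} + Q} = \frac{1}{\left(31 - 256\right) + 2756672} = \frac{1}{-225 + 2756672} = \frac{1}{2756447}$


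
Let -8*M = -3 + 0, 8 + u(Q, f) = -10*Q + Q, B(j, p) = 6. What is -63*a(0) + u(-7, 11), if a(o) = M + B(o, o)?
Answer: -2773/8 ≈ -346.63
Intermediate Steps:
u(Q, f) = -8 - 9*Q (u(Q, f) = -8 + (-10*Q + Q) = -8 - 9*Q)
M = 3/8 (M = -(-3 + 0)/8 = -1/8*(-3) = 3/8 ≈ 0.37500)
a(o) = 51/8 (a(o) = 3/8 + 6 = 51/8)
-63*a(0) + u(-7, 11) = -63*51/8 + (-8 - 9*(-7)) = -3213/8 + (-8 + 63) = -3213/8 + 55 = -2773/8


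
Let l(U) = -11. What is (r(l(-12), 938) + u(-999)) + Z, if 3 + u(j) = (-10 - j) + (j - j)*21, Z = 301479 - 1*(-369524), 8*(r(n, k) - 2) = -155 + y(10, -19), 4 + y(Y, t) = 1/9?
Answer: 24190961/36 ≈ 6.7197e+5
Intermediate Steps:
y(Y, t) = -35/9 (y(Y, t) = -4 + 1/9 = -4 + ⅑ = -35/9)
r(n, k) = -643/36 (r(n, k) = 2 + (-155 - 35/9)/8 = 2 + (⅛)*(-1430/9) = 2 - 715/36 = -643/36)
Z = 671003 (Z = 301479 + 369524 = 671003)
u(j) = -13 - j (u(j) = -3 + ((-10 - j) + (j - j)*21) = -3 + ((-10 - j) + 0*21) = -3 + ((-10 - j) + 0) = -3 + (-10 - j) = -13 - j)
(r(l(-12), 938) + u(-999)) + Z = (-643/36 + (-13 - 1*(-999))) + 671003 = (-643/36 + (-13 + 999)) + 671003 = (-643/36 + 986) + 671003 = 34853/36 + 671003 = 24190961/36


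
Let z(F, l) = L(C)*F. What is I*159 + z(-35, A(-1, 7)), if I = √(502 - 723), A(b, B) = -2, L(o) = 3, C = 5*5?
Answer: -105 + 159*I*√221 ≈ -105.0 + 2363.7*I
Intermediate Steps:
C = 25
z(F, l) = 3*F
I = I*√221 (I = √(-221) = I*√221 ≈ 14.866*I)
I*159 + z(-35, A(-1, 7)) = (I*√221)*159 + 3*(-35) = 159*I*√221 - 105 = -105 + 159*I*√221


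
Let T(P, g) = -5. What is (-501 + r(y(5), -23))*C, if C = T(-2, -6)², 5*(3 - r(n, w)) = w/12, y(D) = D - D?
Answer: -149285/12 ≈ -12440.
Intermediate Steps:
y(D) = 0
r(n, w) = 3 - w/60 (r(n, w) = 3 - w/(5*12) = 3 - w/60)
C = 25 (C = (-5)² = 25)
(-501 + r(y(5), -23))*C = (-501 + (3 - 1/60*(-23)))*25 = (-501 + (3 + 23/60))*25 = (-501 + 203/60)*25 = -29857/60*25 = -149285/12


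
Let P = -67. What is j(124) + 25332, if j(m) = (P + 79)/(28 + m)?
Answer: 962619/38 ≈ 25332.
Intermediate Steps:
j(m) = 12/(28 + m) (j(m) = (-67 + 79)/(28 + m) = 12/(28 + m))
j(124) + 25332 = 12/(28 + 124) + 25332 = 12/152 + 25332 = 12*(1/152) + 25332 = 3/38 + 25332 = 962619/38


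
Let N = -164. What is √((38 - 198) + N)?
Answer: 18*I ≈ 18.0*I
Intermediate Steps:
√((38 - 198) + N) = √((38 - 198) - 164) = √(-160 - 164) = √(-324) = 18*I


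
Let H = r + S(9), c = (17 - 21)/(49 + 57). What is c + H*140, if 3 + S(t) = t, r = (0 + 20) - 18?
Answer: 59358/53 ≈ 1120.0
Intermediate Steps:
r = 2 (r = 20 - 18 = 2)
S(t) = -3 + t
c = -2/53 (c = -4/106 = -4*1/106 = -2/53 ≈ -0.037736)
H = 8 (H = 2 + (-3 + 9) = 2 + 6 = 8)
c + H*140 = -2/53 + 8*140 = -2/53 + 1120 = 59358/53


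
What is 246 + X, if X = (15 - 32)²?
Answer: 535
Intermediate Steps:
X = 289 (X = (-17)² = 289)
246 + X = 246 + 289 = 535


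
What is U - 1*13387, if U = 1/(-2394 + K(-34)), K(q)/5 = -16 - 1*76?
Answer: -38206499/2854 ≈ -13387.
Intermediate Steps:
K(q) = -460 (K(q) = 5*(-16 - 1*76) = 5*(-16 - 76) = 5*(-92) = -460)
U = -1/2854 (U = 1/(-2394 - 460) = 1/(-2854) = -1/2854 ≈ -0.00035039)
U - 1*13387 = -1/2854 - 1*13387 = -1/2854 - 13387 = -38206499/2854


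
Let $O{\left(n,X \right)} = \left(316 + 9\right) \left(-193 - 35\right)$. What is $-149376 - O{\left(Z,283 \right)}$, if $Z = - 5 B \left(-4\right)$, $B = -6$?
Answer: $-75276$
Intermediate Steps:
$Z = -120$ ($Z = \left(-5\right) \left(-6\right) \left(-4\right) = 30 \left(-4\right) = -120$)
$O{\left(n,X \right)} = -74100$ ($O{\left(n,X \right)} = 325 \left(-228\right) = -74100$)
$-149376 - O{\left(Z,283 \right)} = -149376 - -74100 = -149376 + 74100 = -75276$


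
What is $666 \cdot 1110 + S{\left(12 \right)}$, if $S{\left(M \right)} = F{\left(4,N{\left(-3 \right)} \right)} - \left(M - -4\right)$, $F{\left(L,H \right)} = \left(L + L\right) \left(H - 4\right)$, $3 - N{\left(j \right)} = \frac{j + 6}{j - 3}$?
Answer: $739240$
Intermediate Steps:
$N{\left(j \right)} = 3 - \frac{6 + j}{-3 + j}$ ($N{\left(j \right)} = 3 - \frac{j + 6}{j - 3} = 3 - \frac{6 + j}{-3 + j}$)
$F{\left(L,H \right)} = 2 L \left(-4 + H\right)$
$S{\left(M \right)} = -8 - M$ ($S{\left(M \right)} = 2 \cdot 4 \left(-4 + \frac{-15 + 2 \left(-3\right)}{-3 - 3}\right) - \left(M - -4\right) = 2 \cdot 4 \left(-4 + \frac{-15 - 6}{-6}\right) - \left(M + 4\right) = 2 \cdot 4 \left(-4 - - \frac{7}{2}\right) - \left(4 + M\right) = 2 \cdot 4 \left(-4 + \frac{7}{2}\right) - \left(4 + M\right) = 2 \cdot 4 \left(- \frac{1}{2}\right) - \left(4 + M\right) = -4 - \left(4 + M\right) = -8 - M$)
$666 \cdot 1110 + S{\left(12 \right)} = 666 \cdot 1110 - 20 = 739260 - 20 = 739240$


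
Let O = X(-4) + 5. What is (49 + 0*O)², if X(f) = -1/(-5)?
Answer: 2401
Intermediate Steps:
X(f) = ⅕ (X(f) = -1*(-⅕) = ⅕)
O = 26/5 (O = ⅕ + 5 = 26/5 ≈ 5.2000)
(49 + 0*O)² = (49 + 0*(26/5))² = (49 + 0)² = 49² = 2401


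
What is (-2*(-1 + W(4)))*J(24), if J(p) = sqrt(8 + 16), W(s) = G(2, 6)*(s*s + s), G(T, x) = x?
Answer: -476*sqrt(6) ≈ -1166.0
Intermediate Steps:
W(s) = 6*s + 6*s**2 (W(s) = 6*(s*s + s) = 6*(s**2 + s) = 6*(s + s**2) = 6*s + 6*s**2)
J(p) = 2*sqrt(6) (J(p) = sqrt(24) = 2*sqrt(6))
(-2*(-1 + W(4)))*J(24) = (-2*(-1 + 6*4*(1 + 4)))*(2*sqrt(6)) = (-2*(-1 + 6*4*5))*(2*sqrt(6)) = (-2*(-1 + 120))*(2*sqrt(6)) = (-2*119)*(2*sqrt(6)) = -476*sqrt(6)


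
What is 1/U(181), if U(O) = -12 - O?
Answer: -1/193 ≈ -0.0051813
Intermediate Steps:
1/U(181) = 1/(-12 - 1*181) = 1/(-12 - 181) = 1/(-193) = -1/193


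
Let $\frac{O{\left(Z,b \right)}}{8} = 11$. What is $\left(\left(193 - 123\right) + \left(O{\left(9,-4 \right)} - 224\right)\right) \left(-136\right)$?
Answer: $8976$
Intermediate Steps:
$O{\left(Z,b \right)} = 88$ ($O{\left(Z,b \right)} = 8 \cdot 11 = 88$)
$\left(\left(193 - 123\right) + \left(O{\left(9,-4 \right)} - 224\right)\right) \left(-136\right) = \left(\left(193 - 123\right) + \left(88 - 224\right)\right) \left(-136\right) = \left(70 - 136\right) \left(-136\right) = \left(-66\right) \left(-136\right) = 8976$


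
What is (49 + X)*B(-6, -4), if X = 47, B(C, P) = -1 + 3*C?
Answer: -1824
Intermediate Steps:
(49 + X)*B(-6, -4) = (49 + 47)*(-1 + 3*(-6)) = 96*(-1 - 18) = 96*(-19) = -1824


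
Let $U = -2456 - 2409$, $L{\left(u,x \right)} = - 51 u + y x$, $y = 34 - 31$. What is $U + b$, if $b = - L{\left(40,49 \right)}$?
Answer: $-2972$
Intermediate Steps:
$y = 3$
$L{\left(u,x \right)} = - 51 u + 3 x$
$b = 1893$ ($b = - (\left(-51\right) 40 + 3 \cdot 49) = - (-2040 + 147) = \left(-1\right) \left(-1893\right) = 1893$)
$U = -4865$ ($U = -2456 - 2409 = -4865$)
$U + b = -4865 + 1893 = -2972$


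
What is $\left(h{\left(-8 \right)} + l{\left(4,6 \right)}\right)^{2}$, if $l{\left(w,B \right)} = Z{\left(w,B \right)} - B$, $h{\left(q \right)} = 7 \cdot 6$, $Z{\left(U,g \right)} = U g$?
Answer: $3600$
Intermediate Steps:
$h{\left(q \right)} = 42$
$l{\left(w,B \right)} = - B + B w$ ($l{\left(w,B \right)} = w B - B = B w - B = - B + B w$)
$\left(h{\left(-8 \right)} + l{\left(4,6 \right)}\right)^{2} = \left(42 + 6 \left(-1 + 4\right)\right)^{2} = \left(42 + 6 \cdot 3\right)^{2} = \left(42 + 18\right)^{2} = 60^{2} = 3600$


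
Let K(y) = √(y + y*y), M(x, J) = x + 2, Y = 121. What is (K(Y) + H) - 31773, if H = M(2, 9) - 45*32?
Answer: -33209 + 11*√122 ≈ -33088.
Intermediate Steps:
M(x, J) = 2 + x
H = -1436 (H = (2 + 2) - 45*32 = 4 - 1440 = -1436)
K(y) = √(y + y²)
(K(Y) + H) - 31773 = (√(121*(1 + 121)) - 1436) - 31773 = (√(121*122) - 1436) - 31773 = (√14762 - 1436) - 31773 = (11*√122 - 1436) - 31773 = (-1436 + 11*√122) - 31773 = -33209 + 11*√122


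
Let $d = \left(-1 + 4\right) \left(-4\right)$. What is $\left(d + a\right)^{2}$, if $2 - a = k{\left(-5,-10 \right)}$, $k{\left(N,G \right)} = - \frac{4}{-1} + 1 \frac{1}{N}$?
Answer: $\frac{4761}{25} \approx 190.44$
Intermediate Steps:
$k{\left(N,G \right)} = 4 + \frac{1}{N}$ ($k{\left(N,G \right)} = \left(-4\right) \left(-1\right) + \frac{1}{N} = 4 + \frac{1}{N}$)
$a = - \frac{9}{5}$ ($a = 2 - \left(4 + \frac{1}{-5}\right) = 2 - \left(4 - \frac{1}{5}\right) = 2 - \frac{19}{5} = - \frac{9}{5} \approx -1.8$)
$d = -12$ ($d = 3 \left(-4\right) = -12$)
$\left(d + a\right)^{2} = \left(-12 - \frac{9}{5}\right)^{2} = \left(- \frac{69}{5}\right)^{2} = \frac{4761}{25}$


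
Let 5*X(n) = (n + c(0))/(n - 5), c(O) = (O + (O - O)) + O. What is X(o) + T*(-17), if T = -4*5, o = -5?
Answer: 3401/10 ≈ 340.10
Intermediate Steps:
c(O) = 2*O (c(O) = (O + 0) + O = O + O = 2*O)
X(n) = n/(5*(-5 + n)) (X(n) = ((n + 2*0)/(n - 5))/5 = ((n + 0)/(-5 + n))/5 = (n/(-5 + n))/5 = n/(5*(-5 + n)))
T = -20
X(o) + T*(-17) = (⅕)*(-5)/(-5 - 5) - 20*(-17) = (⅕)*(-5)/(-10) + 340 = (⅕)*(-5)*(-⅒) + 340 = ⅒ + 340 = 3401/10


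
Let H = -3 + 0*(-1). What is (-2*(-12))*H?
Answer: -72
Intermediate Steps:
H = -3 (H = -3 + 0 = -3)
(-2*(-12))*H = -2*(-12)*(-3) = 24*(-3) = -72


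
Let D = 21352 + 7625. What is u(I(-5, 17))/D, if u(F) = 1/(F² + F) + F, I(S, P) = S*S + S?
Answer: 8401/12170340 ≈ 0.00069029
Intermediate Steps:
I(S, P) = S + S² (I(S, P) = S² + S = S + S²)
D = 28977
u(F) = F + 1/(F + F²) (u(F) = 1/(F + F²) + F = F + 1/(F + F²))
u(I(-5, 17))/D = ((1 + (-5*(1 - 5))² + (-5*(1 - 5))³)/(((-5*(1 - 5)))*(1 - 5*(1 - 5))))/28977 = ((1 + (-5*(-4))² + (-5*(-4))³)/(((-5*(-4)))*(1 - 5*(-4))))*(1/28977) = ((1 + 20² + 20³)/(20*(1 + 20)))*(1/28977) = ((1/20)*(1 + 400 + 8000)/21)*(1/28977) = ((1/20)*(1/21)*8401)*(1/28977) = (8401/420)*(1/28977) = 8401/12170340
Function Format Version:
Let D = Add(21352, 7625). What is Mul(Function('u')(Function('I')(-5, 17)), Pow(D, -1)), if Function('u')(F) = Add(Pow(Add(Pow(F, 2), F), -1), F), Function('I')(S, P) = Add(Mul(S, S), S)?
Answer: Rational(8401, 12170340) ≈ 0.00069029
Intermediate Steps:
Function('I')(S, P) = Add(S, Pow(S, 2)) (Function('I')(S, P) = Add(Pow(S, 2), S) = Add(S, Pow(S, 2)))
D = 28977
Function('u')(F) = Add(F, Pow(Add(F, Pow(F, 2)), -1)) (Function('u')(F) = Add(Pow(Add(F, Pow(F, 2)), -1), F) = Add(F, Pow(Add(F, Pow(F, 2)), -1)))
Mul(Function('u')(Function('I')(-5, 17)), Pow(D, -1)) = Mul(Mul(Pow(Mul(-5, Add(1, -5)), -1), Pow(Add(1, Mul(-5, Add(1, -5))), -1), Add(1, Pow(Mul(-5, Add(1, -5)), 2), Pow(Mul(-5, Add(1, -5)), 3))), Pow(28977, -1)) = Mul(Mul(Pow(Mul(-5, -4), -1), Pow(Add(1, Mul(-5, -4)), -1), Add(1, Pow(Mul(-5, -4), 2), Pow(Mul(-5, -4), 3))), Rational(1, 28977)) = Mul(Mul(Pow(20, -1), Pow(Add(1, 20), -1), Add(1, Pow(20, 2), Pow(20, 3))), Rational(1, 28977)) = Mul(Mul(Rational(1, 20), Pow(21, -1), Add(1, 400, 8000)), Rational(1, 28977)) = Mul(Mul(Rational(1, 20), Rational(1, 21), 8401), Rational(1, 28977)) = Mul(Rational(8401, 420), Rational(1, 28977)) = Rational(8401, 12170340)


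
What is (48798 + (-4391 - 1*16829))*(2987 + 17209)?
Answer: 556965288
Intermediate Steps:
(48798 + (-4391 - 1*16829))*(2987 + 17209) = (48798 + (-4391 - 16829))*20196 = (48798 - 21220)*20196 = 27578*20196 = 556965288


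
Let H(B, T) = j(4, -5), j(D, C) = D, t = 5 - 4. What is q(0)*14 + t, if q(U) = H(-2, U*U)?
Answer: 57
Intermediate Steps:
t = 1
H(B, T) = 4
q(U) = 4
q(0)*14 + t = 4*14 + 1 = 56 + 1 = 57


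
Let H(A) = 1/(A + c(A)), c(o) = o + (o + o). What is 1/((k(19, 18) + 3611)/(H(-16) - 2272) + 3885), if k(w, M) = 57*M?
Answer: 145409/564617197 ≈ 0.00025754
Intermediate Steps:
c(o) = 3*o (c(o) = o + 2*o = 3*o)
H(A) = 1/(4*A) (H(A) = 1/(A + 3*A) = 1/(4*A))
1/((k(19, 18) + 3611)/(H(-16) - 2272) + 3885) = 1/((57*18 + 3611)/((¼)/(-16) - 2272) + 3885) = 1/((1026 + 3611)/((¼)*(-1/16) - 2272) + 3885) = 1/(4637/(-1/64 - 2272) + 3885) = 1/(4637/(-145409/64) + 3885) = 1/(4637*(-64/145409) + 3885) = 1/(-296768/145409 + 3885) = 1/(564617197/145409) = 145409/564617197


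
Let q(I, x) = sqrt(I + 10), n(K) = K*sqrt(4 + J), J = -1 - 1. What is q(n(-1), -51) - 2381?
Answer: -2381 + sqrt(10 - sqrt(2)) ≈ -2378.1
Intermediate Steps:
J = -2
n(K) = K*sqrt(2) (n(K) = K*sqrt(4 - 2) = K*sqrt(2))
q(I, x) = sqrt(10 + I)
q(n(-1), -51) - 2381 = sqrt(10 - sqrt(2)) - 2381 = -2381 + sqrt(10 - sqrt(2))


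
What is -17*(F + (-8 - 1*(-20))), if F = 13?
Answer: -425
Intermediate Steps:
-17*(F + (-8 - 1*(-20))) = -17*(13 + (-8 - 1*(-20))) = -17*(13 + (-8 + 20)) = -17*(13 + 12) = -17*25 = -425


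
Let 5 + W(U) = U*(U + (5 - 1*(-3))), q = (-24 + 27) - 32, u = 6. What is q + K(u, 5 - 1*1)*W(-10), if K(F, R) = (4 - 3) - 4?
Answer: -74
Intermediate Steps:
q = -29 (q = 3 - 32 = -29)
K(F, R) = -3 (K(F, R) = 1 - 4 = -3)
W(U) = -5 + U*(8 + U) (W(U) = -5 + U*(U + (5 - 1*(-3))) = -5 + U*(U + (5 + 3)) = -5 + U*(U + 8) = -5 + U*(8 + U))
q + K(u, 5 - 1*1)*W(-10) = -29 - 3*(-5 + (-10)² + 8*(-10)) = -29 - 3*(-5 + 100 - 80) = -29 - 3*15 = -29 - 45 = -74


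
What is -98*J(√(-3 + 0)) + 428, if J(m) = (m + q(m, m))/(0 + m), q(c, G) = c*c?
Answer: 330 - 98*I*√3 ≈ 330.0 - 169.74*I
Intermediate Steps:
q(c, G) = c²
J(m) = (m + m²)/m (J(m) = (m + m²)/(0 + m) = (m + m²)/m)
-98*J(√(-3 + 0)) + 428 = -98*(1 + √(-3 + 0)) + 428 = -98*(1 + √(-3)) + 428 = -98*(1 + I*√3) + 428 = (-98 - 98*I*√3) + 428 = 330 - 98*I*√3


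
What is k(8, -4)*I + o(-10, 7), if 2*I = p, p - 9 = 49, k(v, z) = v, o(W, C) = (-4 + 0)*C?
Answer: 204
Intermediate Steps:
o(W, C) = -4*C
p = 58 (p = 9 + 49 = 58)
I = 29 (I = (1/2)*58 = 29)
k(8, -4)*I + o(-10, 7) = 8*29 - 4*7 = 232 - 28 = 204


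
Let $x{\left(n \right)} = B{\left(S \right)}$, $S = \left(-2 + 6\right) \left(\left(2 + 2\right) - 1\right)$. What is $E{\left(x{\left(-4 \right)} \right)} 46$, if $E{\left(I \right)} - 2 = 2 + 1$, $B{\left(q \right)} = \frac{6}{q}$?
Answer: $230$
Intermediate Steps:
$S = 12$ ($S = 4 \left(4 - 1\right) = 4 \cdot 3 = 12$)
$x{\left(n \right)} = \frac{1}{2}$ ($x{\left(n \right)} = \frac{6}{12} = 6 \cdot \frac{1}{12} = \frac{1}{2}$)
$E{\left(I \right)} = 5$ ($E{\left(I \right)} = 2 + \left(2 + 1\right) = 2 + 3 = 5$)
$E{\left(x{\left(-4 \right)} \right)} 46 = 5 \cdot 46 = 230$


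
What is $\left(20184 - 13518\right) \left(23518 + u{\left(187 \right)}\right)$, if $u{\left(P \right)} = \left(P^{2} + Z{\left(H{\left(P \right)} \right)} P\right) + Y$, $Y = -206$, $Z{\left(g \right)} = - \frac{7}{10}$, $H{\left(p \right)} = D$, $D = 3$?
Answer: $\frac{1938142833}{5} \approx 3.8763 \cdot 10^{8}$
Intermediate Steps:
$H{\left(p \right)} = 3$
$Z{\left(g \right)} = - \frac{7}{10}$ ($Z{\left(g \right)} = \left(-7\right) \frac{1}{10} = - \frac{7}{10}$)
$u{\left(P \right)} = -206 + P^{2} - \frac{7 P}{10}$ ($u{\left(P \right)} = \left(P^{2} - \frac{7 P}{10}\right) - 206 = -206 + P^{2} - \frac{7 P}{10}$)
$\left(20184 - 13518\right) \left(23518 + u{\left(187 \right)}\right) = \left(20184 - 13518\right) \left(23518 - \left(\frac{3369}{10} - 34969\right)\right) = 6666 \left(23518 - - \frac{346321}{10}\right) = 6666 \left(23518 + \frac{346321}{10}\right) = 6666 \cdot \frac{581501}{10} = \frac{1938142833}{5}$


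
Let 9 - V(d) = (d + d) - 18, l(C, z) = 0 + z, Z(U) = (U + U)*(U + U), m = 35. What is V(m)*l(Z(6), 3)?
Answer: -129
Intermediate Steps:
Z(U) = 4*U**2 (Z(U) = (2*U)*(2*U) = 4*U**2)
l(C, z) = z
V(d) = 27 - 2*d (V(d) = 9 - ((d + d) - 18) = 9 - (2*d - 18) = 9 - (-18 + 2*d) = 9 + (18 - 2*d) = 27 - 2*d)
V(m)*l(Z(6), 3) = (27 - 2*35)*3 = (27 - 70)*3 = -43*3 = -129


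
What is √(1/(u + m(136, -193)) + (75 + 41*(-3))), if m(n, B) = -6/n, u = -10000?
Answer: 2*I*√5548860520159/680003 ≈ 6.9282*I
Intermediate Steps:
√(1/(u + m(136, -193)) + (75 + 41*(-3))) = √(1/(-10000 - 6/136) + (75 + 41*(-3))) = √(1/(-10000 - 6*1/136) + (75 - 123)) = √(1/(-10000 - 3/68) - 48) = √(1/(-680003/68) - 48) = √(-68/680003 - 48) = √(-32640212/680003) = 2*I*√5548860520159/680003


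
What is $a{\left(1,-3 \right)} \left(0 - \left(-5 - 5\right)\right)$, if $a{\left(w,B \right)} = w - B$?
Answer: $40$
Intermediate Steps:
$a{\left(1,-3 \right)} \left(0 - \left(-5 - 5\right)\right) = \left(1 - -3\right) \left(0 - \left(-5 - 5\right)\right) = \left(1 + 3\right) \left(0 - -10\right) = 4 \left(0 + 10\right) = 4 \cdot 10 = 40$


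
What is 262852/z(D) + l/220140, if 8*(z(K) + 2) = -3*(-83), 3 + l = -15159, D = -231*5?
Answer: 77151730249/8548770 ≈ 9024.9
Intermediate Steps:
D = -1155
l = -15162 (l = -3 - 15159 = -15162)
z(K) = 233/8 (z(K) = -2 + (-3*(-83))/8 = -2 + (1/8)*249 = -2 + 249/8 = 233/8)
262852/z(D) + l/220140 = 262852/(233/8) - 15162/220140 = 262852*(8/233) - 15162*1/220140 = 2102816/233 - 2527/36690 = 77151730249/8548770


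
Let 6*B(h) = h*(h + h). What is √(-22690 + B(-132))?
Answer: I*√16882 ≈ 129.93*I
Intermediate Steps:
B(h) = h²/3 (B(h) = (h*(h + h))/6 = (h*(2*h))/6 = (2*h²)/6 = h²/3)
√(-22690 + B(-132)) = √(-22690 + (⅓)*(-132)²) = √(-22690 + (⅓)*17424) = √(-22690 + 5808) = √(-16882) = I*√16882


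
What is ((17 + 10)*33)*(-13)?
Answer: -11583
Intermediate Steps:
((17 + 10)*33)*(-13) = (27*33)*(-13) = 891*(-13) = -11583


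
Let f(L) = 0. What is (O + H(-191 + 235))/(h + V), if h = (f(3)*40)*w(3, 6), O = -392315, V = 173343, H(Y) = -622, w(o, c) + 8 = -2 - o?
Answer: -130979/57781 ≈ -2.2668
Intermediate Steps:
w(o, c) = -10 - o (w(o, c) = -8 + (-2 - o) = -10 - o)
h = 0 (h = (0*40)*(-10 - 1*3) = 0*(-10 - 3) = 0*(-13) = 0)
(O + H(-191 + 235))/(h + V) = (-392315 - 622)/(0 + 173343) = -392937/173343 = -392937*1/173343 = -130979/57781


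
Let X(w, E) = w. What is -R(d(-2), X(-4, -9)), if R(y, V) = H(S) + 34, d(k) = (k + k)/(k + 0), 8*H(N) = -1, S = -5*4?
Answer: -271/8 ≈ -33.875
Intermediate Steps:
S = -20
H(N) = -⅛ (H(N) = (⅛)*(-1) = -⅛)
d(k) = 2 (d(k) = (2*k)/k = 2)
R(y, V) = 271/8 (R(y, V) = -⅛ + 34 = 271/8)
-R(d(-2), X(-4, -9)) = -1*271/8 = -271/8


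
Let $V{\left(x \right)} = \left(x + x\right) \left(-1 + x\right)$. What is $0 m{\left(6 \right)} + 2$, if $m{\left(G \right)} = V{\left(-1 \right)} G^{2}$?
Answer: $2$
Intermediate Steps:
$V{\left(x \right)} = 2 x \left(-1 + x\right)$
$m{\left(G \right)} = 4 G^{2}$ ($m{\left(G \right)} = 2 \left(-1\right) \left(-1 - 1\right) G^{2} = 2 \left(-1\right) \left(-2\right) G^{2} = 4 G^{2}$)
$0 m{\left(6 \right)} + 2 = 0 \cdot 4 \cdot 6^{2} + 2 = 0 \cdot 4 \cdot 36 + 2 = 0 \cdot 144 + 2 = 0 + 2 = 2$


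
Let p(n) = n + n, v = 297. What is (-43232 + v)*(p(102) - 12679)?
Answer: 535614125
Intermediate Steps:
p(n) = 2*n
(-43232 + v)*(p(102) - 12679) = (-43232 + 297)*(2*102 - 12679) = -42935*(204 - 12679) = -42935*(-12475) = 535614125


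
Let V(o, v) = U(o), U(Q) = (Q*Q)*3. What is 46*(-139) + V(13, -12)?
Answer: -5887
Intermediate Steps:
U(Q) = 3*Q² (U(Q) = Q²*3 = 3*Q²)
V(o, v) = 3*o²
46*(-139) + V(13, -12) = 46*(-139) + 3*13² = -6394 + 3*169 = -6394 + 507 = -5887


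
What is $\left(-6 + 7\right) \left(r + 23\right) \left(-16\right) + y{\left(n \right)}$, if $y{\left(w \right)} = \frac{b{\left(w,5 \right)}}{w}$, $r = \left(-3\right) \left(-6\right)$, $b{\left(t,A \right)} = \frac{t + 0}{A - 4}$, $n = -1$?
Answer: $-655$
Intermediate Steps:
$b{\left(t,A \right)} = \frac{t}{-4 + A}$
$r = 18$
$y{\left(w \right)} = 1$ ($y{\left(w \right)} = \frac{w \frac{1}{-4 + 5}}{w} = \frac{w 1^{-1}}{w} = \frac{w 1}{w} = \frac{w}{w} = 1$)
$\left(-6 + 7\right) \left(r + 23\right) \left(-16\right) + y{\left(n \right)} = \left(-6 + 7\right) \left(18 + 23\right) \left(-16\right) + 1 = 1 \cdot 41 \left(-16\right) + 1 = 41 \left(-16\right) + 1 = -656 + 1 = -655$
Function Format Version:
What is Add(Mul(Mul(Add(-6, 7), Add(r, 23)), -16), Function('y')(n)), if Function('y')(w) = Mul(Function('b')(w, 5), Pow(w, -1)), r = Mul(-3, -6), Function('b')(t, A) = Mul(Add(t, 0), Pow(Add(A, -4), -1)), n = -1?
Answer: -655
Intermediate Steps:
Function('b')(t, A) = Mul(t, Pow(Add(-4, A), -1))
r = 18
Function('y')(w) = 1 (Function('y')(w) = Mul(Mul(w, Pow(Add(-4, 5), -1)), Pow(w, -1)) = Mul(Mul(w, Pow(1, -1)), Pow(w, -1)) = Mul(Mul(w, 1), Pow(w, -1)) = Mul(w, Pow(w, -1)) = 1)
Add(Mul(Mul(Add(-6, 7), Add(r, 23)), -16), Function('y')(n)) = Add(Mul(Mul(Add(-6, 7), Add(18, 23)), -16), 1) = Add(Mul(Mul(1, 41), -16), 1) = Add(Mul(41, -16), 1) = Add(-656, 1) = -655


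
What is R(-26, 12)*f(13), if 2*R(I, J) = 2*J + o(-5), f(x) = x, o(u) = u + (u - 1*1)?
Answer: 169/2 ≈ 84.500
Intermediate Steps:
o(u) = -1 + 2*u (o(u) = u + (u - 1) = u + (-1 + u) = -1 + 2*u)
R(I, J) = -11/2 + J (R(I, J) = (2*J + (-1 + 2*(-5)))/2 = (2*J + (-1 - 10))/2 = (2*J - 11)/2 = (-11 + 2*J)/2 = -11/2 + J)
R(-26, 12)*f(13) = (-11/2 + 12)*13 = (13/2)*13 = 169/2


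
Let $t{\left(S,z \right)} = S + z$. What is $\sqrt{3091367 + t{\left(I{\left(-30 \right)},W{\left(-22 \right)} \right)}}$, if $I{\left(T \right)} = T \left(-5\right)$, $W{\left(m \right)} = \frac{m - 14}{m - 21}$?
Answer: $\frac{\sqrt{5716216481}}{43} \approx 1758.3$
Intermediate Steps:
$W{\left(m \right)} = \frac{-14 + m}{-21 + m}$
$I{\left(T \right)} = - 5 T$
$\sqrt{3091367 + t{\left(I{\left(-30 \right)},W{\left(-22 \right)} \right)}} = \sqrt{3091367 + \left(\left(-5\right) \left(-30\right) + \frac{-14 - 22}{-21 - 22}\right)} = \sqrt{3091367 + \left(150 + \frac{1}{-43} \left(-36\right)\right)} = \sqrt{3091367 + \left(150 - - \frac{36}{43}\right)} = \sqrt{3091367 + \left(150 + \frac{36}{43}\right)} = \sqrt{3091367 + \frac{6486}{43}} = \sqrt{\frac{132935267}{43}} = \frac{\sqrt{5716216481}}{43}$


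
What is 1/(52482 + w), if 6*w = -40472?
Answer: 3/137210 ≈ 2.1864e-5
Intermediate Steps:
w = -20236/3 (w = (⅙)*(-40472) = -20236/3 ≈ -6745.3)
1/(52482 + w) = 1/(52482 - 20236/3) = 1/(137210/3) = 3/137210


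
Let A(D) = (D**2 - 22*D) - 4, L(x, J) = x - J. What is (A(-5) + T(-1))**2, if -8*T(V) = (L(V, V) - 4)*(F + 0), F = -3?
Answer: 67081/4 ≈ 16770.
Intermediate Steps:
A(D) = -4 + D**2 - 22*D
T(V) = -3/2 (T(V) = -((V - V) - 4)*(-3 + 0)/8 = -(0 - 4)*(-3)/8 = -(-1)*(-3)/2 = -1/8*12 = -3/2)
(A(-5) + T(-1))**2 = ((-4 + (-5)**2 - 22*(-5)) - 3/2)**2 = ((-4 + 25 + 110) - 3/2)**2 = (131 - 3/2)**2 = (259/2)**2 = 67081/4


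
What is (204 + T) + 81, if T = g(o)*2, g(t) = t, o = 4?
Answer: 293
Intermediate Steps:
T = 8 (T = 4*2 = 8)
(204 + T) + 81 = (204 + 8) + 81 = 212 + 81 = 293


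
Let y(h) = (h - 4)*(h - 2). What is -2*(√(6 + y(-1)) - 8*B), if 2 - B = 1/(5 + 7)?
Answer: 92/3 - 2*√21 ≈ 21.502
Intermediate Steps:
y(h) = (-4 + h)*(-2 + h)
B = 23/12 (B = 2 - 1/(5 + 7) = 2 - 1/12 = 23/12 ≈ 1.9167)
-2*(√(6 + y(-1)) - 8*B) = -2*(√(6 + (8 + (-1)² - 6*(-1))) - 8*23/12) = -2*(√(6 + (8 + 1 + 6)) - 46/3) = -2*(√(6 + 15) - 46/3) = -2*(√21 - 46/3) = -2*(-46/3 + √21) = 92/3 - 2*√21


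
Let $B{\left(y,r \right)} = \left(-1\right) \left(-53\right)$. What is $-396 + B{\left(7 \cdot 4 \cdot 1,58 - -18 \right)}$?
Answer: $-343$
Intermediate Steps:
$B{\left(y,r \right)} = 53$
$-396 + B{\left(7 \cdot 4 \cdot 1,58 - -18 \right)} = -396 + 53 = -343$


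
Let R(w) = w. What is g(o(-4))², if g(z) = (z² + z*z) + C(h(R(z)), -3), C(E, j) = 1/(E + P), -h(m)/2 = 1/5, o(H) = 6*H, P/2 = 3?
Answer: 1040772121/784 ≈ 1.3275e+6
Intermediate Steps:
P = 6 (P = 2*3 = 6)
h(m) = -⅖ (h(m) = -2/5 = -2*⅕ = -⅖)
C(E, j) = 1/(6 + E) (C(E, j) = 1/(E + 6) = 1/(6 + E))
g(z) = 5/28 + 2*z² (g(z) = (z² + z*z) + 1/(6 - ⅖) = (z² + z²) + 1/(28/5) = 2*z² + 5/28 = 5/28 + 2*z²)
g(o(-4))² = (5/28 + 2*(6*(-4))²)² = (5/28 + 2*(-24)²)² = (5/28 + 2*576)² = (5/28 + 1152)² = (32261/28)² = 1040772121/784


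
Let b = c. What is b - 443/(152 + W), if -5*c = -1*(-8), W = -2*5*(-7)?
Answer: -3991/1110 ≈ -3.5955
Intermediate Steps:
W = 70 (W = -10*(-7) = 70)
c = -8/5 (c = -(-1)*(-8)/5 = -⅕*8 = -8/5 ≈ -1.6000)
b = -8/5 ≈ -1.6000
b - 443/(152 + W) = -8/5 - 443/(152 + 70) = -8/5 - 443/222 = -3991/1110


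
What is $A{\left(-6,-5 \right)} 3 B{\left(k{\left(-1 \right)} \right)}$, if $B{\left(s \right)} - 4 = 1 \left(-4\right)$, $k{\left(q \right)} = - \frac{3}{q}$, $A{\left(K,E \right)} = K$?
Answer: $0$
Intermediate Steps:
$B{\left(s \right)} = 0$ ($B{\left(s \right)} = 4 + 1 \left(-4\right) = 4 - 4 = 0$)
$A{\left(-6,-5 \right)} 3 B{\left(k{\left(-1 \right)} \right)} = \left(-6\right) 3 \cdot 0 = \left(-18\right) 0 = 0$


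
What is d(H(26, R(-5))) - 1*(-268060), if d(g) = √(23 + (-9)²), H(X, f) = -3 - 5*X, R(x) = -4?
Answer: 268060 + 2*√26 ≈ 2.6807e+5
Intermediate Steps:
d(g) = 2*√26 (d(g) = √(23 + 81) = √104 = 2*√26)
d(H(26, R(-5))) - 1*(-268060) = 2*√26 - 1*(-268060) = 2*√26 + 268060 = 268060 + 2*√26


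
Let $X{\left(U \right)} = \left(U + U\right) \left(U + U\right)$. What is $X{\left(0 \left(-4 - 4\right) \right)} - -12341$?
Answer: $12341$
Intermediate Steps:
$X{\left(U \right)} = 4 U^{2}$ ($X{\left(U \right)} = 2 U 2 U = 4 U^{2}$)
$X{\left(0 \left(-4 - 4\right) \right)} - -12341 = 4 \left(0 \left(-4 - 4\right)\right)^{2} - -12341 = 4 \left(0 \left(-8\right)\right)^{2} + 12341 = 4 \cdot 0^{2} + 12341 = 4 \cdot 0 + 12341 = 0 + 12341 = 12341$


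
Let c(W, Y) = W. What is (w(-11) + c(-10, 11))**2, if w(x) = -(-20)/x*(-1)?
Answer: 8100/121 ≈ 66.942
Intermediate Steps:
w(x) = -20/x (w(x) = (20/x)*(-1) = -20/x)
(w(-11) + c(-10, 11))**2 = (-20/(-11) - 10)**2 = (-20*(-1/11) - 10)**2 = (20/11 - 10)**2 = (-90/11)**2 = 8100/121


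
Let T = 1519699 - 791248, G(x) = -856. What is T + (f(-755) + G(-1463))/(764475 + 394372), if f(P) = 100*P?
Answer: 844163179641/1158847 ≈ 7.2845e+5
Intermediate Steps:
T = 728451
T + (f(-755) + G(-1463))/(764475 + 394372) = 728451 + (100*(-755) - 856)/(764475 + 394372) = 728451 + (-75500 - 856)/1158847 = 728451 - 76356*1/1158847 = 728451 - 76356/1158847 = 844163179641/1158847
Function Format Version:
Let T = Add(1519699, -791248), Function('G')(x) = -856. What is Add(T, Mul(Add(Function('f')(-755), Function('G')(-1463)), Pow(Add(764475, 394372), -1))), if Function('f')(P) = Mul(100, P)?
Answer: Rational(844163179641, 1158847) ≈ 7.2845e+5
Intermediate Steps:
T = 728451
Add(T, Mul(Add(Function('f')(-755), Function('G')(-1463)), Pow(Add(764475, 394372), -1))) = Add(728451, Mul(Add(Mul(100, -755), -856), Pow(Add(764475, 394372), -1))) = Add(728451, Mul(Add(-75500, -856), Pow(1158847, -1))) = Add(728451, Mul(-76356, Rational(1, 1158847))) = Add(728451, Rational(-76356, 1158847)) = Rational(844163179641, 1158847)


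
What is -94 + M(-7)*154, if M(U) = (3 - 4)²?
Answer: 60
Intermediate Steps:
M(U) = 1 (M(U) = (-1)² = 1)
-94 + M(-7)*154 = -94 + 1*154 = -94 + 154 = 60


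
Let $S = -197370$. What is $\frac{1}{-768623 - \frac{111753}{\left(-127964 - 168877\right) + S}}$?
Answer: $- \frac{164737}{126620609900} \approx -1.301 \cdot 10^{-6}$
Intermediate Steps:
$\frac{1}{-768623 - \frac{111753}{\left(-127964 - 168877\right) + S}} = \frac{1}{-768623 - \frac{111753}{\left(-127964 - 168877\right) - 197370}} = \frac{1}{-768623 - \frac{111753}{-296841 - 197370}} = \frac{1}{-768623 - \frac{111753}{-494211}} = \frac{1}{-768623 - - \frac{37251}{164737}} = \frac{1}{-768623 + \frac{37251}{164737}} = \frac{1}{- \frac{126620609900}{164737}} = - \frac{164737}{126620609900}$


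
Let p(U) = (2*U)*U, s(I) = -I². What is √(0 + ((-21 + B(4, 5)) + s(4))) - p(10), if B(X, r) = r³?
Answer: -200 + 2*√22 ≈ -190.62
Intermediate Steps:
p(U) = 2*U²
√(0 + ((-21 + B(4, 5)) + s(4))) - p(10) = √(0 + ((-21 + 5³) - 1*4²)) - 2*10² = √(0 + ((-21 + 125) - 1*16)) - 2*100 = √(0 + (104 - 16)) - 1*200 = √(0 + 88) - 200 = √88 - 200 = 2*√22 - 200 = -200 + 2*√22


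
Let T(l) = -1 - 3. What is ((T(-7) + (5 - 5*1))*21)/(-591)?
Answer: 28/197 ≈ 0.14213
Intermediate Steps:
T(l) = -4
((T(-7) + (5 - 5*1))*21)/(-591) = ((-4 + (5 - 5*1))*21)/(-591) = ((-4 + (5 - 5))*21)*(-1/591) = ((-4 + 0)*21)*(-1/591) = -4*21*(-1/591) = -84*(-1/591) = 28/197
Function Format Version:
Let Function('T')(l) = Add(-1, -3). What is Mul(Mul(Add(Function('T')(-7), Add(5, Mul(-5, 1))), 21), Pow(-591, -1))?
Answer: Rational(28, 197) ≈ 0.14213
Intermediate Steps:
Function('T')(l) = -4
Mul(Mul(Add(Function('T')(-7), Add(5, Mul(-5, 1))), 21), Pow(-591, -1)) = Mul(Mul(Add(-4, Add(5, Mul(-5, 1))), 21), Pow(-591, -1)) = Mul(Mul(Add(-4, Add(5, -5)), 21), Rational(-1, 591)) = Mul(Mul(Add(-4, 0), 21), Rational(-1, 591)) = Mul(Mul(-4, 21), Rational(-1, 591)) = Mul(-84, Rational(-1, 591)) = Rational(28, 197)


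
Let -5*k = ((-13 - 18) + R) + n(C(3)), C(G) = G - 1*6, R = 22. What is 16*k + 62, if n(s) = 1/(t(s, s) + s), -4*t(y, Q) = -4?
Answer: 462/5 ≈ 92.400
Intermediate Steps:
t(y, Q) = 1 (t(y, Q) = -¼*(-4) = 1)
C(G) = -6 + G (C(G) = G - 6 = -6 + G)
n(s) = 1/(1 + s)
k = 19/10 (k = -(((-13 - 18) + 22) + 1/(1 + (-6 + 3)))/5 = -((-31 + 22) + 1/(1 - 3))/5 = -(-9 + 1/(-2))/5 = -(-9 - ½)/5 = -⅕*(-19/2) = 19/10 ≈ 1.9000)
16*k + 62 = 16*(19/10) + 62 = 152/5 + 62 = 462/5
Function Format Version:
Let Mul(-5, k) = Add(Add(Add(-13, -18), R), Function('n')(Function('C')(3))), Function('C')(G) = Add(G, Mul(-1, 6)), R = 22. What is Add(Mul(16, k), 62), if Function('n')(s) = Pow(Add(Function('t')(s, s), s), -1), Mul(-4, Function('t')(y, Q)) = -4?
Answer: Rational(462, 5) ≈ 92.400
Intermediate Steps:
Function('t')(y, Q) = 1 (Function('t')(y, Q) = Mul(Rational(-1, 4), -4) = 1)
Function('C')(G) = Add(-6, G) (Function('C')(G) = Add(G, -6) = Add(-6, G))
Function('n')(s) = Pow(Add(1, s), -1)
k = Rational(19, 10) (k = Mul(Rational(-1, 5), Add(Add(Add(-13, -18), 22), Pow(Add(1, Add(-6, 3)), -1))) = Mul(Rational(-1, 5), Add(Add(-31, 22), Pow(Add(1, -3), -1))) = Mul(Rational(-1, 5), Add(-9, Pow(-2, -1))) = Mul(Rational(-1, 5), Add(-9, Rational(-1, 2))) = Mul(Rational(-1, 5), Rational(-19, 2)) = Rational(19, 10) ≈ 1.9000)
Add(Mul(16, k), 62) = Add(Mul(16, Rational(19, 10)), 62) = Add(Rational(152, 5), 62) = Rational(462, 5)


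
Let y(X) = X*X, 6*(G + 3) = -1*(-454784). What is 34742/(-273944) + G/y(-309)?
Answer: 26169302923/39234670596 ≈ 0.66699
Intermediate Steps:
G = 227383/3 (G = -3 + (-1*(-454784))/6 = -3 + (⅙)*454784 = -3 + 227392/3 = 227383/3 ≈ 75794.)
y(X) = X²
34742/(-273944) + G/y(-309) = 34742/(-273944) + 227383/(3*((-309)²)) = 34742*(-1/273944) + (227383/3)/95481 = -17371/136972 + (227383/3)*(1/95481) = -17371/136972 + 227383/286443 = 26169302923/39234670596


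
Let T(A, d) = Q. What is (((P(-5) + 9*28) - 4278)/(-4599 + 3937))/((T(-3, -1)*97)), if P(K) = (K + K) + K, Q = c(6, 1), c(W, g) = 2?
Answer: 4041/128428 ≈ 0.031465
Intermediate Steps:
Q = 2
T(A, d) = 2
P(K) = 3*K (P(K) = 2*K + K = 3*K)
(((P(-5) + 9*28) - 4278)/(-4599 + 3937))/((T(-3, -1)*97)) = (((3*(-5) + 9*28) - 4278)/(-4599 + 3937))/((2*97)) = (((-15 + 252) - 4278)/(-662))/194 = ((237 - 4278)*(-1/662))*(1/194) = -4041*(-1/662)*(1/194) = (4041/662)*(1/194) = 4041/128428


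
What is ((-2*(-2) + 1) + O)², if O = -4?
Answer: 1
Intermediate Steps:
((-2*(-2) + 1) + O)² = ((-2*(-2) + 1) - 4)² = ((4 + 1) - 4)² = (5 - 4)² = 1² = 1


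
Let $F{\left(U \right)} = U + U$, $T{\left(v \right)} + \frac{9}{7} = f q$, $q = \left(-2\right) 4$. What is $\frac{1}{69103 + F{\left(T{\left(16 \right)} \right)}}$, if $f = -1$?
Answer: $\frac{7}{483815} \approx 1.4468 \cdot 10^{-5}$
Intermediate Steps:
$q = -8$
$T{\left(v \right)} = \frac{47}{7}$ ($T{\left(v \right)} = - \frac{9}{7} - -8 = - \frac{9}{7} + 8 = \frac{47}{7}$)
$F{\left(U \right)} = 2 U$
$\frac{1}{69103 + F{\left(T{\left(16 \right)} \right)}} = \frac{1}{69103 + 2 \cdot \frac{47}{7}} = \frac{1}{69103 + \frac{94}{7}} = \frac{1}{\frac{483815}{7}} = \frac{7}{483815}$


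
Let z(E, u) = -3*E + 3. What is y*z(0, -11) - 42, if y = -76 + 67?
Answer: -69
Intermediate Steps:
z(E, u) = 3 - 3*E
y = -9
y*z(0, -11) - 42 = -9*(3 - 3*0) - 42 = -9*(3 + 0) - 42 = -9*3 - 42 = -27 - 42 = -69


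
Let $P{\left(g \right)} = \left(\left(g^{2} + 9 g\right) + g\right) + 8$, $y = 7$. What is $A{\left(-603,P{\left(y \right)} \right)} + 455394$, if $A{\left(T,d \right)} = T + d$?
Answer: $454918$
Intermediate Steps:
$P{\left(g \right)} = 8 + g^{2} + 10 g$ ($P{\left(g \right)} = \left(g^{2} + 10 g\right) + 8 = 8 + g^{2} + 10 g$)
$A{\left(-603,P{\left(y \right)} \right)} + 455394 = \left(-603 + \left(8 + 7^{2} + 10 \cdot 7\right)\right) + 455394 = \left(-603 + \left(8 + 49 + 70\right)\right) + 455394 = \left(-603 + 127\right) + 455394 = -476 + 455394 = 454918$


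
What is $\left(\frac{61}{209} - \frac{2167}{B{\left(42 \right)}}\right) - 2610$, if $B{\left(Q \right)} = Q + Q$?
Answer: $- \frac{46268939}{17556} \approx -2635.5$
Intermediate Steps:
$B{\left(Q \right)} = 2 Q$
$\left(\frac{61}{209} - \frac{2167}{B{\left(42 \right)}}\right) - 2610 = \left(\frac{61}{209} - \frac{2167}{2 \cdot 42}\right) - 2610 = \left(61 \cdot \frac{1}{209} - \frac{2167}{84}\right) - 2610 = \left(\frac{61}{209} - \frac{2167}{84}\right) - 2610 = - \frac{447779}{17556} - 2610 = - \frac{46268939}{17556}$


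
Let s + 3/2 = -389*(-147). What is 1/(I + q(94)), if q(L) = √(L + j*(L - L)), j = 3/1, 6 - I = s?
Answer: -4866/278215975 - 4*√94/13076150825 ≈ -1.7493e-5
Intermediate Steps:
s = 114363/2 (s = -3/2 - 389*(-147) = -3/2 + 57183 = 114363/2 ≈ 57182.)
I = -114351/2 (I = 6 - 1*114363/2 = 6 - 114363/2 = -114351/2 ≈ -57176.)
j = 3 (j = 3*1 = 3)
q(L) = √L (q(L) = √(L + 3*(L - L)) = √(L + 3*0) = √(L + 0) = √L)
1/(I + q(94)) = 1/(-114351/2 + √94)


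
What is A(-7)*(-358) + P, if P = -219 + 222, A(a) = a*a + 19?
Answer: -24341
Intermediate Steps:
A(a) = 19 + a² (A(a) = a² + 19 = 19 + a²)
P = 3
A(-7)*(-358) + P = (19 + (-7)²)*(-358) + 3 = (19 + 49)*(-358) + 3 = 68*(-358) + 3 = -24344 + 3 = -24341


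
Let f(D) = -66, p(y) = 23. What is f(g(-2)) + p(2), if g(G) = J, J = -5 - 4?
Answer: -43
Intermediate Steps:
J = -9
g(G) = -9
f(g(-2)) + p(2) = -66 + 23 = -43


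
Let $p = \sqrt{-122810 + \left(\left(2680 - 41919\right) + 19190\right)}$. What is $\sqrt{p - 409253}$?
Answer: $\sqrt{-409253 + i \sqrt{142859}} \approx 0.295 + 639.73 i$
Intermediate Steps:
$p = i \sqrt{142859}$ ($p = \sqrt{-122810 + \left(-39239 + 19190\right)} = \sqrt{-122810 - 20049} = \sqrt{-142859} = i \sqrt{142859} \approx 377.97 i$)
$\sqrt{p - 409253} = \sqrt{i \sqrt{142859} - 409253} = \sqrt{-409253 + i \sqrt{142859}}$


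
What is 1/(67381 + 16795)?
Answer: 1/84176 ≈ 1.1880e-5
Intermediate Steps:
1/(67381 + 16795) = 1/84176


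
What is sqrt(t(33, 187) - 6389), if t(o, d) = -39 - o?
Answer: I*sqrt(6461) ≈ 80.38*I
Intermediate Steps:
sqrt(t(33, 187) - 6389) = sqrt((-39 - 1*33) - 6389) = sqrt((-39 - 33) - 6389) = sqrt(-72 - 6389) = sqrt(-6461) = I*sqrt(6461)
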